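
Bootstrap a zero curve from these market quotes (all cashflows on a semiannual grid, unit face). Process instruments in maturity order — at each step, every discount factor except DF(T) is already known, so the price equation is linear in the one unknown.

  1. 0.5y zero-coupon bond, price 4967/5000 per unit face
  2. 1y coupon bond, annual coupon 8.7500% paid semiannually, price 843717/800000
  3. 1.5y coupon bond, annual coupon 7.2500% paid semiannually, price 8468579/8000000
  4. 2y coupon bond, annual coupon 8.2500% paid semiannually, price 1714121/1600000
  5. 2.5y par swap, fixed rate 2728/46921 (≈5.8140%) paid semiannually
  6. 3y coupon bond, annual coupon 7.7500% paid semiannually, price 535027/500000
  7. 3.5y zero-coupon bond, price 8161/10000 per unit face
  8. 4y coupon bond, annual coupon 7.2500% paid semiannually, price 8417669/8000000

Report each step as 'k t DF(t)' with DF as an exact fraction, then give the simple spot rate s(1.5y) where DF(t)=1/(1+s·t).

step 1 [0.5y] zero: DF = P = 4967/5000 ≈ 0.993400
step 2 [1y] bond c/2=7/160: DF=(843717/800000 − 7/160·(0.993400))/(1+7/160) = 1211/1250 ≈ 0.968800
step 3 [1.5y] bond c/2=29/800: DF=(8468579/8000000 − 29/800·(0.993400+0.968800))/(1+29/800) = 9529/10000 ≈ 0.952900
step 4 [2y] bond c/2=33/800: DF=(1714121/1600000 − 33/800·(0.993400+0.968800+0.952900))/(1+33/800) = 4567/5000 ≈ 0.913400
step 5 [2.5y] swap r/2=1364/46921: DF=(1 − 1364/46921·(0.993400+0.968800+0.952900+0.913400))/(1+1364/46921) = 2159/2500 ≈ 0.863600
step 6 [3y] bond c/2=31/800: DF=(535027/500000 − 31/800·(0.993400+0.968800+0.952900+0.913400+0.863600))/(1+31/800) = 8551/10000 ≈ 0.855100
step 7 [3.5y] zero: DF = P = 8161/10000 ≈ 0.816100
step 8 [4y] bond c/2=29/800: DF=(8417669/8000000 − 29/800·(0.993400+0.968800+0.952900+0.913400+0.863600+0.855100+0.816100))/(1+29/800) = 991/1250 ≈ 0.792800

1 1/2 4967/5000
2 1 1211/1250
3 3/2 9529/10000
4 2 4567/5000
5 5/2 2159/2500
6 3 8551/10000
7 7/2 8161/10000
8 4 991/1250
s(1.5y) = (1/(9529/10000) − 1)/(3/2) = 314/9529 ≈ 3.2952%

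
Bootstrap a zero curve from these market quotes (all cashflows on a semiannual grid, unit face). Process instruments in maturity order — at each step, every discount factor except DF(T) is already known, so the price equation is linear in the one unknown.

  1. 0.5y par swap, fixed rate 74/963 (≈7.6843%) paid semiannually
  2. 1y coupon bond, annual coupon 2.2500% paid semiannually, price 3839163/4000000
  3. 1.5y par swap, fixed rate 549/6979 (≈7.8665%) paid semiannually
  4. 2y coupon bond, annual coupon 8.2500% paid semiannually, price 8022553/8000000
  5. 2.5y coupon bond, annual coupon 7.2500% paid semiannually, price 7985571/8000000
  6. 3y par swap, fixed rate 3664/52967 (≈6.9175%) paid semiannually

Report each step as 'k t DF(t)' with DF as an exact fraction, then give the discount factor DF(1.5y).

1 1/2 963/1000
2 1 1173/1250
3 3/2 4451/5000
4 2 341/400
5 5/2 4179/5000
6 3 1021/1250
DF(1.5y) = 4451/5000 ≈ 0.890200

step 1 [0.5y] swap r/2=37/963: DF=(1 − 37/963·(0))/(1+37/963) = 963/1000 ≈ 0.963000
step 2 [1y] bond c/2=9/800: DF=(3839163/4000000 − 9/800·(0.963000))/(1+9/800) = 1173/1250 ≈ 0.938400
step 3 [1.5y] swap r/2=549/13958: DF=(1 − 549/13958·(0.963000+0.938400))/(1+549/13958) = 4451/5000 ≈ 0.890200
step 4 [2y] bond c/2=33/800: DF=(8022553/8000000 − 33/800·(0.963000+0.938400+0.890200))/(1+33/800) = 341/400 ≈ 0.852500
step 5 [2.5y] bond c/2=29/800: DF=(7985571/8000000 − 29/800·(0.963000+0.938400+0.890200+0.852500))/(1+29/800) = 4179/5000 ≈ 0.835800
step 6 [3y] swap r/2=1832/52967: DF=(1 − 1832/52967·(0.963000+0.938400+0.890200+0.852500+0.835800))/(1+1832/52967) = 1021/1250 ≈ 0.816800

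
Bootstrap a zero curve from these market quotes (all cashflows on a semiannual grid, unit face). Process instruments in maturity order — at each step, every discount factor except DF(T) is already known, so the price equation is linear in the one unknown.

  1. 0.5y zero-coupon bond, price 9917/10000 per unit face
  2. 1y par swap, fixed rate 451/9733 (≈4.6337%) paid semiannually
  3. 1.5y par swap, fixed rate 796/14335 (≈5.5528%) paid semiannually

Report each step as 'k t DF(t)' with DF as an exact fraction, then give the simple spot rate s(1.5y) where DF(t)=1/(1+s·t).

step 1 [0.5y] zero: DF = P = 9917/10000 ≈ 0.991700
step 2 [1y] swap r/2=451/19466: DF=(1 − 451/19466·(0.991700))/(1+451/19466) = 9549/10000 ≈ 0.954900
step 3 [1.5y] swap r/2=398/14335: DF=(1 − 398/14335·(0.991700+0.954900))/(1+398/14335) = 2301/2500 ≈ 0.920400

1 1/2 9917/10000
2 1 9549/10000
3 3/2 2301/2500
s(1.5y) = (1/(2301/2500) − 1)/(3/2) = 398/6903 ≈ 5.7656%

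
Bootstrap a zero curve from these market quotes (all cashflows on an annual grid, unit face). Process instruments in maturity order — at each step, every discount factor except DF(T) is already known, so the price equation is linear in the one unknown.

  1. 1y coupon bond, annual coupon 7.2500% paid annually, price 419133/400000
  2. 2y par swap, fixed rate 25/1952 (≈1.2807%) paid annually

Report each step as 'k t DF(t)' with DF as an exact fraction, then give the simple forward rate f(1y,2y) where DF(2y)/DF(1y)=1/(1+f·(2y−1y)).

1 1 977/1000
2 2 39/40
f(1y,2y) = ((977/1000)/(39/40) − 1)/(1) = 2/975 ≈ 0.2051%

step 1 [1y] bond c/1=29/400: DF=(419133/400000 − 29/400·(0))/(1+29/400) = 977/1000 ≈ 0.977000
step 2 [2y] swap r/1=25/1952: DF=(1 − 25/1952·(0.977000))/(1+25/1952) = 39/40 ≈ 0.975000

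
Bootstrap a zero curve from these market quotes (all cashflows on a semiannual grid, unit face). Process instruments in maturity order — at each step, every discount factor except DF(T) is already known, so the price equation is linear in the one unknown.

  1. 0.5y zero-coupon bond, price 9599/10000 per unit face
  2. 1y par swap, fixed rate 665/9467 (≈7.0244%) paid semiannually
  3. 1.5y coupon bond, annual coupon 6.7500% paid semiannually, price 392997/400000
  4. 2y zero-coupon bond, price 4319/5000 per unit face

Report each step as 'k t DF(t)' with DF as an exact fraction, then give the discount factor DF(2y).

step 1 [0.5y] zero: DF = P = 9599/10000 ≈ 0.959900
step 2 [1y] swap r/2=665/18934: DF=(1 − 665/18934·(0.959900))/(1+665/18934) = 1867/2000 ≈ 0.933500
step 3 [1.5y] bond c/2=27/800: DF=(392997/400000 − 27/800·(0.959900+0.933500))/(1+27/800) = 4443/5000 ≈ 0.888600
step 4 [2y] zero: DF = P = 4319/5000 ≈ 0.863800

1 1/2 9599/10000
2 1 1867/2000
3 3/2 4443/5000
4 2 4319/5000
DF(2y) = 4319/5000 ≈ 0.863800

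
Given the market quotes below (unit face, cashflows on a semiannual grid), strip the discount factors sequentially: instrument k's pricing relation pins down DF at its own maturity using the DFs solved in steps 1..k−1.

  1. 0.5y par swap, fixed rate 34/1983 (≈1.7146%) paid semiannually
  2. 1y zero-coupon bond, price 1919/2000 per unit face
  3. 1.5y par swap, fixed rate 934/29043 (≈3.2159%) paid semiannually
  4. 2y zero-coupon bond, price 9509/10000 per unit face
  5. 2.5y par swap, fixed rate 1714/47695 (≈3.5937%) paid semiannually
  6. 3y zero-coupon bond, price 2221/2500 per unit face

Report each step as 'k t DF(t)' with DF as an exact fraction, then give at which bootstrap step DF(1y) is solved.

1 1/2 1983/2000
2 1 1919/2000
3 3/2 9533/10000
4 2 9509/10000
5 5/2 9143/10000
6 3 2221/2500
DF(1y) is solved at step 2

step 1 [0.5y] swap r/2=17/1983: DF=(1 − 17/1983·(0))/(1+17/1983) = 1983/2000 ≈ 0.991500
step 2 [1y] zero: DF = P = 1919/2000 ≈ 0.959500
step 3 [1.5y] swap r/2=467/29043: DF=(1 − 467/29043·(0.991500+0.959500))/(1+467/29043) = 9533/10000 ≈ 0.953300
step 4 [2y] zero: DF = P = 9509/10000 ≈ 0.950900
step 5 [2.5y] swap r/2=857/47695: DF=(1 − 857/47695·(0.991500+0.959500+0.953300+0.950900))/(1+857/47695) = 9143/10000 ≈ 0.914300
step 6 [3y] zero: DF = P = 2221/2500 ≈ 0.888400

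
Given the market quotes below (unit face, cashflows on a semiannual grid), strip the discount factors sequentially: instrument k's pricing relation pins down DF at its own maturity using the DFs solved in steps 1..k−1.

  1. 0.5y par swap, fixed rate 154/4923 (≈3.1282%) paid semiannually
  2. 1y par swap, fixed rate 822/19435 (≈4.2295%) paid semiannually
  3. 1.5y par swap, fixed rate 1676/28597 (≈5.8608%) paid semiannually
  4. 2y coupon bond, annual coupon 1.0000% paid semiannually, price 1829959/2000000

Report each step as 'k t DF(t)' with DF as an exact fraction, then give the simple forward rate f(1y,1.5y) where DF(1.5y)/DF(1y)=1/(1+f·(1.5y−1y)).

1 1/2 4923/5000
2 1 9589/10000
3 3/2 4581/5000
4 2 4481/5000
f(1y,1.5y) = ((9589/10000)/(4581/5000) − 1)/(1/2) = 427/4581 ≈ 9.3211%

step 1 [0.5y] swap r/2=77/4923: DF=(1 − 77/4923·(0))/(1+77/4923) = 4923/5000 ≈ 0.984600
step 2 [1y] swap r/2=411/19435: DF=(1 − 411/19435·(0.984600))/(1+411/19435) = 9589/10000 ≈ 0.958900
step 3 [1.5y] swap r/2=838/28597: DF=(1 − 838/28597·(0.984600+0.958900))/(1+838/28597) = 4581/5000 ≈ 0.916200
step 4 [2y] bond c/2=1/200: DF=(1829959/2000000 − 1/200·(0.984600+0.958900+0.916200))/(1+1/200) = 4481/5000 ≈ 0.896200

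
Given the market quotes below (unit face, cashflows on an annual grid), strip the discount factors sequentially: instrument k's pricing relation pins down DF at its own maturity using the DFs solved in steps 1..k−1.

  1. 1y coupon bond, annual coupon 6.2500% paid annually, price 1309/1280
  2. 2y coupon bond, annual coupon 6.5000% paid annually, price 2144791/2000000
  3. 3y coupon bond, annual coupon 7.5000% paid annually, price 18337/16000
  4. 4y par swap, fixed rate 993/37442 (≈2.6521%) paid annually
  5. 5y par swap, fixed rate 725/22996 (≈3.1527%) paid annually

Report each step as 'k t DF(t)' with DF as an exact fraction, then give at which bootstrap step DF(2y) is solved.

step 1 [1y] bond c/1=1/16: DF=(1309/1280 − 1/16·(0))/(1+1/16) = 77/80 ≈ 0.962500
step 2 [2y] bond c/1=13/200: DF=(2144791/2000000 − 13/200·(0.962500))/(1+13/200) = 4741/5000 ≈ 0.948200
step 3 [3y] bond c/1=3/40: DF=(18337/16000 − 3/40·(0.962500+0.948200))/(1+3/40) = 583/625 ≈ 0.932800
step 4 [4y] swap r/1=993/37442: DF=(1 − 993/37442·(0.962500+0.948200+0.932800))/(1+993/37442) = 9007/10000 ≈ 0.900700
step 5 [5y] swap r/1=725/22996: DF=(1 − 725/22996·(0.962500+0.948200+0.932800+0.900700))/(1+725/22996) = 171/200 ≈ 0.855000

1 1 77/80
2 2 4741/5000
3 3 583/625
4 4 9007/10000
5 5 171/200
DF(2y) is solved at step 2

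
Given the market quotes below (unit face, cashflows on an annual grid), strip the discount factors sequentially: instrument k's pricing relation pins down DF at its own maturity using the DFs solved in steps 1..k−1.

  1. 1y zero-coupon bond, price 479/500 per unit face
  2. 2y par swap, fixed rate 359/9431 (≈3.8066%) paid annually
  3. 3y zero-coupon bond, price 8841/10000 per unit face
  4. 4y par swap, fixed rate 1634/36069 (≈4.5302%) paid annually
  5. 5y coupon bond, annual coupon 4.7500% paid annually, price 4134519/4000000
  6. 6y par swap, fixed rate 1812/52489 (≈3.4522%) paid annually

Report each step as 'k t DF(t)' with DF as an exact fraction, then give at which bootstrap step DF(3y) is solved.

step 1 [1y] zero: DF = P = 479/500 ≈ 0.958000
step 2 [2y] swap r/1=359/9431: DF=(1 − 359/9431·(0.958000))/(1+359/9431) = 4641/5000 ≈ 0.928200
step 3 [3y] zero: DF = P = 8841/10000 ≈ 0.884100
step 4 [4y] swap r/1=1634/36069: DF=(1 − 1634/36069·(0.958000+0.928200+0.884100))/(1+1634/36069) = 4183/5000 ≈ 0.836600
step 5 [5y] bond c/1=19/400: DF=(4134519/4000000 − 19/400·(0.958000+0.928200+0.884100+0.836600))/(1+19/400) = 1029/1250 ≈ 0.823200
step 6 [6y] swap r/1=1812/52489: DF=(1 − 1812/52489·(0.958000+0.928200+0.884100+0.836600+0.823200))/(1+1812/52489) = 2047/2500 ≈ 0.818800

1 1 479/500
2 2 4641/5000
3 3 8841/10000
4 4 4183/5000
5 5 1029/1250
6 6 2047/2500
DF(3y) is solved at step 3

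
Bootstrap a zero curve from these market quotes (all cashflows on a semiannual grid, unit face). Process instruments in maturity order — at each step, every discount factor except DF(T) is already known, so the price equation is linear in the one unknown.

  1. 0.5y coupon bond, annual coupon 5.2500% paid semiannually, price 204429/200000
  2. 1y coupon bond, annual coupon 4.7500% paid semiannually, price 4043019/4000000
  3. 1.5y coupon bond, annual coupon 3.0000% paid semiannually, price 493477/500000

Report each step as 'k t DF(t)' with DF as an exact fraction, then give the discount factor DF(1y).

1 1/2 249/250
2 1 4821/5000
3 3/2 4717/5000
DF(1y) = 4821/5000 ≈ 0.964200

step 1 [0.5y] bond c/2=21/800: DF=(204429/200000 − 21/800·(0))/(1+21/800) = 249/250 ≈ 0.996000
step 2 [1y] bond c/2=19/800: DF=(4043019/4000000 − 19/800·(0.996000))/(1+19/800) = 4821/5000 ≈ 0.964200
step 3 [1.5y] bond c/2=3/200: DF=(493477/500000 − 3/200·(0.996000+0.964200))/(1+3/200) = 4717/5000 ≈ 0.943400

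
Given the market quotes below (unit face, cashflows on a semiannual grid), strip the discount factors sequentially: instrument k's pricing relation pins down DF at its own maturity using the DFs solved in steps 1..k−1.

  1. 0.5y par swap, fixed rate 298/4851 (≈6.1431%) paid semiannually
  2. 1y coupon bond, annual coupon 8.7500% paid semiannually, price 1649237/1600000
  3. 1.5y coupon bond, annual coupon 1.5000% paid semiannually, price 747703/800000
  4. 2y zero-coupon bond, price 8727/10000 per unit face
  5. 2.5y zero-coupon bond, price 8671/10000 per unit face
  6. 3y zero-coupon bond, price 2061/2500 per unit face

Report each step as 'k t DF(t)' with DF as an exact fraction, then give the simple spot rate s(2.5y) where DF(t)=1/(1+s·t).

1 1/2 4851/5000
2 1 9469/10000
3 3/2 4567/5000
4 2 8727/10000
5 5/2 8671/10000
6 3 2061/2500
s(2.5y) = (1/(8671/10000) − 1)/(5/2) = 2658/43355 ≈ 6.1308%

step 1 [0.5y] swap r/2=149/4851: DF=(1 − 149/4851·(0))/(1+149/4851) = 4851/5000 ≈ 0.970200
step 2 [1y] bond c/2=7/160: DF=(1649237/1600000 − 7/160·(0.970200))/(1+7/160) = 9469/10000 ≈ 0.946900
step 3 [1.5y] bond c/2=3/400: DF=(747703/800000 − 3/400·(0.970200+0.946900))/(1+3/400) = 4567/5000 ≈ 0.913400
step 4 [2y] zero: DF = P = 8727/10000 ≈ 0.872700
step 5 [2.5y] zero: DF = P = 8671/10000 ≈ 0.867100
step 6 [3y] zero: DF = P = 2061/2500 ≈ 0.824400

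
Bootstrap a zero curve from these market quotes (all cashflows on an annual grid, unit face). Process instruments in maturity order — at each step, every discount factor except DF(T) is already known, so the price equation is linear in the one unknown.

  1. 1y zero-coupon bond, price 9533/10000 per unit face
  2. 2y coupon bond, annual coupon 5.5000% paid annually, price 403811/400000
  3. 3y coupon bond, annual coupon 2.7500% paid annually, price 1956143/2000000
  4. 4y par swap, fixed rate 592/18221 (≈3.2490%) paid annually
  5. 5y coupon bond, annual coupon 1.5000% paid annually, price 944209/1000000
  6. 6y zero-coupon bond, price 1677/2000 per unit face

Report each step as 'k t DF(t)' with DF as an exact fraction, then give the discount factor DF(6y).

1 1 9533/10000
2 2 567/625
3 3 9021/10000
4 4 551/625
5 5 2191/2500
6 6 1677/2000
DF(6y) = 1677/2000 ≈ 0.838500

step 1 [1y] zero: DF = P = 9533/10000 ≈ 0.953300
step 2 [2y] bond c/1=11/200: DF=(403811/400000 − 11/200·(0.953300))/(1+11/200) = 567/625 ≈ 0.907200
step 3 [3y] bond c/1=11/400: DF=(1956143/2000000 − 11/400·(0.953300+0.907200))/(1+11/400) = 9021/10000 ≈ 0.902100
step 4 [4y] swap r/1=592/18221: DF=(1 − 592/18221·(0.953300+0.907200+0.902100))/(1+592/18221) = 551/625 ≈ 0.881600
step 5 [5y] bond c/1=3/200: DF=(944209/1000000 − 3/200·(0.953300+0.907200+0.902100+0.881600))/(1+3/200) = 2191/2500 ≈ 0.876400
step 6 [6y] zero: DF = P = 1677/2000 ≈ 0.838500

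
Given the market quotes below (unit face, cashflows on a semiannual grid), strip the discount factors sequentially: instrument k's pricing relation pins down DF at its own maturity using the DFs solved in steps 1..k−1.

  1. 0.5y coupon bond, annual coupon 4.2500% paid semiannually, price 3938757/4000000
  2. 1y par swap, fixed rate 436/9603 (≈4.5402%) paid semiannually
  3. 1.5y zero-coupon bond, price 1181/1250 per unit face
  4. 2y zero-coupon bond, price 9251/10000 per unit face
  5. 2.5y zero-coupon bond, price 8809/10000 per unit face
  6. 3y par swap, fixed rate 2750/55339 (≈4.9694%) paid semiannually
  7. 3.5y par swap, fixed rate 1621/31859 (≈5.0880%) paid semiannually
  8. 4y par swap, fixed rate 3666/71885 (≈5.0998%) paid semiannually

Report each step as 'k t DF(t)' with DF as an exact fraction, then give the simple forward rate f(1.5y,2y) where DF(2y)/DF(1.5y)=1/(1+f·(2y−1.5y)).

1 1/2 4821/5000
2 1 2391/2500
3 3/2 1181/1250
4 2 9251/10000
5 5/2 8809/10000
6 3 69/80
7 7/2 8379/10000
8 4 8167/10000
f(1.5y,2y) = ((1181/1250)/(9251/10000) − 1)/(1/2) = 394/9251 ≈ 4.2590%

step 1 [0.5y] bond c/2=17/800: DF=(3938757/4000000 − 17/800·(0))/(1+17/800) = 4821/5000 ≈ 0.964200
step 2 [1y] swap r/2=218/9603: DF=(1 − 218/9603·(0.964200))/(1+218/9603) = 2391/2500 ≈ 0.956400
step 3 [1.5y] zero: DF = P = 1181/1250 ≈ 0.944800
step 4 [2y] zero: DF = P = 9251/10000 ≈ 0.925100
step 5 [2.5y] zero: DF = P = 8809/10000 ≈ 0.880900
step 6 [3y] swap r/2=1375/55339: DF=(1 − 1375/55339·(0.964200+0.956400+0.944800+0.925100+0.880900))/(1+1375/55339) = 69/80 ≈ 0.862500
step 7 [3.5y] swap r/2=1621/63718: DF=(1 − 1621/63718·(0.964200+0.956400+0.944800+0.925100+0.880900+0.862500))/(1+1621/63718) = 8379/10000 ≈ 0.837900
step 8 [4y] swap r/2=1833/71885: DF=(1 − 1833/71885·(0.964200+0.956400+0.944800+0.925100+0.880900+0.862500+0.837900))/(1+1833/71885) = 8167/10000 ≈ 0.816700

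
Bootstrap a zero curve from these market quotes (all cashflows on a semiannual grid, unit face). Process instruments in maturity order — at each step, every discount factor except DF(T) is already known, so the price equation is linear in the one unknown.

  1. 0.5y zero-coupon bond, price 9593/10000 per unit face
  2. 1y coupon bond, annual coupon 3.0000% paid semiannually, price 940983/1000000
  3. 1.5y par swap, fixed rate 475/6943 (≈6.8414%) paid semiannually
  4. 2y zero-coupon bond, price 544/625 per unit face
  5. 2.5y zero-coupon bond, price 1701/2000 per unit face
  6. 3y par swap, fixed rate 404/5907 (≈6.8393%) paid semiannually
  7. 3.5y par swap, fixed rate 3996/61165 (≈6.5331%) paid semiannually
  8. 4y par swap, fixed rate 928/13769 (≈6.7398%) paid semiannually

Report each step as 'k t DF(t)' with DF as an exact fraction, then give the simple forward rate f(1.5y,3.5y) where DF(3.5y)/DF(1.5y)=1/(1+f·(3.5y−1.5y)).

step 1 [0.5y] zero: DF = P = 9593/10000 ≈ 0.959300
step 2 [1y] bond c/2=3/200: DF=(940983/1000000 − 3/200·(0.959300))/(1+3/200) = 9129/10000 ≈ 0.912900
step 3 [1.5y] swap r/2=475/13886: DF=(1 − 475/13886·(0.959300+0.912900))/(1+475/13886) = 181/200 ≈ 0.905000
step 4 [2y] zero: DF = P = 544/625 ≈ 0.870400
step 5 [2.5y] zero: DF = P = 1701/2000 ≈ 0.850500
step 6 [3y] swap r/2=202/5907: DF=(1 − 202/5907·(0.959300+0.912900+0.905000+0.870400+0.850500))/(1+202/5907) = 4091/5000 ≈ 0.818200
step 7 [3.5y] swap r/2=1998/61165: DF=(1 − 1998/61165·(0.959300+0.912900+0.905000+0.870400+0.850500+0.818200))/(1+1998/61165) = 4001/5000 ≈ 0.800200
step 8 [4y] swap r/2=464/13769: DF=(1 − 464/13769·(0.959300+0.912900+0.905000+0.870400+0.850500+0.818200+0.800200))/(1+464/13769) = 96/125 ≈ 0.768000

1 1/2 9593/10000
2 1 9129/10000
3 3/2 181/200
4 2 544/625
5 5/2 1701/2000
6 3 4091/5000
7 7/2 4001/5000
8 4 96/125
f(1.5y,3.5y) = ((181/200)/(4001/5000) − 1)/(2) = 262/4001 ≈ 6.5484%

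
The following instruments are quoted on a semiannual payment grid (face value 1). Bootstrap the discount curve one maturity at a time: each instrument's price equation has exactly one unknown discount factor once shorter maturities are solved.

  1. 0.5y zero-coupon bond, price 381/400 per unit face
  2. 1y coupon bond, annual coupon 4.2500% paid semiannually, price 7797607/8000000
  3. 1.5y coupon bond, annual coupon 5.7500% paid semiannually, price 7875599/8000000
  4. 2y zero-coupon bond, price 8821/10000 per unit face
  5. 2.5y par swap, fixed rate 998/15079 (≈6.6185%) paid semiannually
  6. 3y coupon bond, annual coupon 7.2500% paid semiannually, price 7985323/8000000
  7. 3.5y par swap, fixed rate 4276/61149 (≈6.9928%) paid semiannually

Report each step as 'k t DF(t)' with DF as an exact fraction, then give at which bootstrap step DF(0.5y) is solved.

step 1 [0.5y] zero: DF = P = 381/400 ≈ 0.952500
step 2 [1y] bond c/2=17/800: DF=(7797607/8000000 − 17/800·(0.952500))/(1+17/800) = 4673/5000 ≈ 0.934600
step 3 [1.5y] bond c/2=23/800: DF=(7875599/8000000 − 23/800·(0.952500+0.934600))/(1+23/800) = 4521/5000 ≈ 0.904200
step 4 [2y] zero: DF = P = 8821/10000 ≈ 0.882100
step 5 [2.5y] swap r/2=499/15079: DF=(1 − 499/15079·(0.952500+0.934600+0.904200+0.882100))/(1+499/15079) = 8503/10000 ≈ 0.850300
step 6 [3y] bond c/2=29/800: DF=(7985323/8000000 − 29/800·(0.952500+0.934600+0.904200+0.882100+0.850300))/(1+29/800) = 161/200 ≈ 0.805000
step 7 [3.5y] swap r/2=2138/61149: DF=(1 − 2138/61149·(0.952500+0.934600+0.904200+0.882100+0.850300+0.805000))/(1+2138/61149) = 3931/5000 ≈ 0.786200

1 1/2 381/400
2 1 4673/5000
3 3/2 4521/5000
4 2 8821/10000
5 5/2 8503/10000
6 3 161/200
7 7/2 3931/5000
DF(0.5y) is solved at step 1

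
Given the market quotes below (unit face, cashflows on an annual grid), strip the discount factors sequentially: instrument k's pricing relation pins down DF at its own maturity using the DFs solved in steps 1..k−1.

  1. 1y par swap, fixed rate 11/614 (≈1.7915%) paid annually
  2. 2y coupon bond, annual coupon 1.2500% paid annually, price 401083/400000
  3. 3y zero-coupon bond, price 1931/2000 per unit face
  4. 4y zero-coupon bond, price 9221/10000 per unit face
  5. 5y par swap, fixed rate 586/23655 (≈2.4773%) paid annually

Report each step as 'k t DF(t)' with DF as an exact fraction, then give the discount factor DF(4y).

step 1 [1y] swap r/1=11/614: DF=(1 − 11/614·(0))/(1+11/614) = 614/625 ≈ 0.982400
step 2 [2y] bond c/1=1/80: DF=(401083/400000 − 1/80·(0.982400))/(1+1/80) = 4891/5000 ≈ 0.978200
step 3 [3y] zero: DF = P = 1931/2000 ≈ 0.965500
step 4 [4y] zero: DF = P = 9221/10000 ≈ 0.922100
step 5 [5y] swap r/1=586/23655: DF=(1 − 586/23655·(0.982400+0.978200+0.965500+0.922100))/(1+586/23655) = 2207/2500 ≈ 0.882800

1 1 614/625
2 2 4891/5000
3 3 1931/2000
4 4 9221/10000
5 5 2207/2500
DF(4y) = 9221/10000 ≈ 0.922100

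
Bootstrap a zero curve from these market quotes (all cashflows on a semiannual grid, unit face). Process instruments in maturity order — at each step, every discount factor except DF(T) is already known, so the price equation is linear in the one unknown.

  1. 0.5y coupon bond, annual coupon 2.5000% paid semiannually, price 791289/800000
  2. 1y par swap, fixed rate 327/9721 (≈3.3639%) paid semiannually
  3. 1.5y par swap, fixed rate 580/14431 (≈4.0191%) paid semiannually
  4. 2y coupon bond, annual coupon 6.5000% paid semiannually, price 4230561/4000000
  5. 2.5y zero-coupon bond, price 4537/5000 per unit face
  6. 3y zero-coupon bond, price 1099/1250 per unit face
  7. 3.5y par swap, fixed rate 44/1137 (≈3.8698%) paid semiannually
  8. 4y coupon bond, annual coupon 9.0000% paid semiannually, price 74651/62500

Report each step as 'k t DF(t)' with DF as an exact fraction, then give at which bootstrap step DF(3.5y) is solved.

step 1 [0.5y] bond c/2=1/80: DF=(791289/800000 − 1/80·(0))/(1+1/80) = 9769/10000 ≈ 0.976900
step 2 [1y] swap r/2=327/19442: DF=(1 − 327/19442·(0.976900))/(1+327/19442) = 9673/10000 ≈ 0.967300
step 3 [1.5y] swap r/2=290/14431: DF=(1 − 290/14431·(0.976900+0.967300))/(1+290/14431) = 471/500 ≈ 0.942000
step 4 [2y] bond c/2=13/400: DF=(4230561/4000000 − 13/400·(0.976900+0.967300+0.942000))/(1+13/400) = 1867/2000 ≈ 0.933500
step 5 [2.5y] zero: DF = P = 4537/5000 ≈ 0.907400
step 6 [3y] zero: DF = P = 1099/1250 ≈ 0.879200
step 7 [3.5y] swap r/2=22/1137: DF=(1 − 22/1137·(0.976900+0.967300+0.942000+0.933500+0.907400+0.879200))/(1+22/1137) = 4373/5000 ≈ 0.874600
step 8 [4y] bond c/2=9/200: DF=(74651/62500 − 9/200·(0.976900+0.967300+0.942000+0.933500+0.907400+0.879200+0.874600))/(1+9/200) = 8639/10000 ≈ 0.863900

1 1/2 9769/10000
2 1 9673/10000
3 3/2 471/500
4 2 1867/2000
5 5/2 4537/5000
6 3 1099/1250
7 7/2 4373/5000
8 4 8639/10000
DF(3.5y) is solved at step 7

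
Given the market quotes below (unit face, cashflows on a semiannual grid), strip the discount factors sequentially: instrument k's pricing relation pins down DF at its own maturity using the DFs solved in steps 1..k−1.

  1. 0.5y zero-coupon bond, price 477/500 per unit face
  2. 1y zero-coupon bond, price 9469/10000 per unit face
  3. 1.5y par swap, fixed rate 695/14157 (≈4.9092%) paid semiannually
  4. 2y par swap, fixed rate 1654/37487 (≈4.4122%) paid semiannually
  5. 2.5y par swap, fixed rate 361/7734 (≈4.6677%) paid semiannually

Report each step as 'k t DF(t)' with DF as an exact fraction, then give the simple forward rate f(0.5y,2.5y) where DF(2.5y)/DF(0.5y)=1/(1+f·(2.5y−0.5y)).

1 1/2 477/500
2 1 9469/10000
3 3/2 1861/2000
4 2 9173/10000
5 5/2 8917/10000
f(0.5y,2.5y) = ((477/500)/(8917/10000) − 1)/(2) = 623/17834 ≈ 3.4933%

step 1 [0.5y] zero: DF = P = 477/500 ≈ 0.954000
step 2 [1y] zero: DF = P = 9469/10000 ≈ 0.946900
step 3 [1.5y] swap r/2=695/28314: DF=(1 − 695/28314·(0.954000+0.946900))/(1+695/28314) = 1861/2000 ≈ 0.930500
step 4 [2y] swap r/2=827/37487: DF=(1 − 827/37487·(0.954000+0.946900+0.930500))/(1+827/37487) = 9173/10000 ≈ 0.917300
step 5 [2.5y] swap r/2=361/15468: DF=(1 − 361/15468·(0.954000+0.946900+0.930500+0.917300))/(1+361/15468) = 8917/10000 ≈ 0.891700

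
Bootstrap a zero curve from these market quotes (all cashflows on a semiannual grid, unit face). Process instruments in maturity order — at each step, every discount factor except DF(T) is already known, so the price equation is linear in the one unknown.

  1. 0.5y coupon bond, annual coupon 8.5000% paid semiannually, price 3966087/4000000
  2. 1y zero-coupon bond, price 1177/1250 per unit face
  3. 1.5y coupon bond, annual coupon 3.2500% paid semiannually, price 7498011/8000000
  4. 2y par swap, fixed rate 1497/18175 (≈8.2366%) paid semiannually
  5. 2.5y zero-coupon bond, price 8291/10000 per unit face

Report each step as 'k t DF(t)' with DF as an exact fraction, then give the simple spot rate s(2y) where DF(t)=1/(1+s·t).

1 1/2 9511/10000
2 1 1177/1250
3 3/2 223/250
4 2 8503/10000
5 5/2 8291/10000
s(2y) = (1/(8503/10000) − 1)/(2) = 1497/17006 ≈ 8.8028%

step 1 [0.5y] bond c/2=17/400: DF=(3966087/4000000 − 17/400·(0))/(1+17/400) = 9511/10000 ≈ 0.951100
step 2 [1y] zero: DF = P = 1177/1250 ≈ 0.941600
step 3 [1.5y] bond c/2=13/800: DF=(7498011/8000000 − 13/800·(0.951100+0.941600))/(1+13/800) = 223/250 ≈ 0.892000
step 4 [2y] swap r/2=1497/36350: DF=(1 − 1497/36350·(0.951100+0.941600+0.892000))/(1+1497/36350) = 8503/10000 ≈ 0.850300
step 5 [2.5y] zero: DF = P = 8291/10000 ≈ 0.829100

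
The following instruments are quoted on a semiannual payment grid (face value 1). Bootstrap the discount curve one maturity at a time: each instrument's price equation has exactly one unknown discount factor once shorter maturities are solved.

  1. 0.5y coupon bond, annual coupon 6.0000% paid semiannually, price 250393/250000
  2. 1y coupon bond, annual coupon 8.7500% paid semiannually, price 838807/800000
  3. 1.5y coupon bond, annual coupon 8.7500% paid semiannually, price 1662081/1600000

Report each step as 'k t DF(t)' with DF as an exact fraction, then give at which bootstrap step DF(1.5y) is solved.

1 1/2 2431/2500
2 1 4819/5000
3 3/2 9141/10000
DF(1.5y) is solved at step 3

step 1 [0.5y] bond c/2=3/100: DF=(250393/250000 − 3/100·(0))/(1+3/100) = 2431/2500 ≈ 0.972400
step 2 [1y] bond c/2=7/160: DF=(838807/800000 − 7/160·(0.972400))/(1+7/160) = 4819/5000 ≈ 0.963800
step 3 [1.5y] bond c/2=7/160: DF=(1662081/1600000 − 7/160·(0.972400+0.963800))/(1+7/160) = 9141/10000 ≈ 0.914100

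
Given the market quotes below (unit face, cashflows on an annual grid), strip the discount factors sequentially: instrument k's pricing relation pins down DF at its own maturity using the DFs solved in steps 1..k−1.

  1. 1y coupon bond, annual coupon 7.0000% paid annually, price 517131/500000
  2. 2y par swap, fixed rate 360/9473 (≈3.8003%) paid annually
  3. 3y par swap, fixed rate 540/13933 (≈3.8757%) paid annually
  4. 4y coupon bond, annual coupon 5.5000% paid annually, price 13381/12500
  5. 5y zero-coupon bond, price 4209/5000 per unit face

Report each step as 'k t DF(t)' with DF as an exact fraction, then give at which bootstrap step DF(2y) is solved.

step 1 [1y] bond c/1=7/100: DF=(517131/500000 − 7/100·(0))/(1+7/100) = 4833/5000 ≈ 0.966600
step 2 [2y] swap r/1=360/9473: DF=(1 − 360/9473·(0.966600))/(1+360/9473) = 116/125 ≈ 0.928000
step 3 [3y] swap r/1=540/13933: DF=(1 − 540/13933·(0.966600+0.928000))/(1+540/13933) = 223/250 ≈ 0.892000
step 4 [4y] bond c/1=11/200: DF=(13381/12500 − 11/200·(0.966600+0.928000+0.892000))/(1+11/200) = 4347/5000 ≈ 0.869400
step 5 [5y] zero: DF = P = 4209/5000 ≈ 0.841800

1 1 4833/5000
2 2 116/125
3 3 223/250
4 4 4347/5000
5 5 4209/5000
DF(2y) is solved at step 2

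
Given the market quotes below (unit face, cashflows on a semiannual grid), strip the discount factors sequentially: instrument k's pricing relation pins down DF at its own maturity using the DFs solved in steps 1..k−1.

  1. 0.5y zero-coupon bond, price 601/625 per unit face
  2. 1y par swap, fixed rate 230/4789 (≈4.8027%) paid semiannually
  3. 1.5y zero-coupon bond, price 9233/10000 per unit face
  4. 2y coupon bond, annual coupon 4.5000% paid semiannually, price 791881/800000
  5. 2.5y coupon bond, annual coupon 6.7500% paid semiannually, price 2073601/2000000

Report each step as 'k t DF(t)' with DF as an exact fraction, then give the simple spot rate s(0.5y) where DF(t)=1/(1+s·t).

1 1/2 601/625
2 1 477/500
3 3/2 9233/10000
4 2 566/625
5 5/2 8807/10000
s(0.5y) = (1/(601/625) − 1)/(1/2) = 48/601 ≈ 7.9867%

step 1 [0.5y] zero: DF = P = 601/625 ≈ 0.961600
step 2 [1y] swap r/2=115/4789: DF=(1 − 115/4789·(0.961600))/(1+115/4789) = 477/500 ≈ 0.954000
step 3 [1.5y] zero: DF = P = 9233/10000 ≈ 0.923300
step 4 [2y] bond c/2=9/400: DF=(791881/800000 − 9/400·(0.961600+0.954000+0.923300))/(1+9/400) = 566/625 ≈ 0.905600
step 5 [2.5y] bond c/2=27/800: DF=(2073601/2000000 − 27/800·(0.961600+0.954000+0.923300+0.905600))/(1+27/800) = 8807/10000 ≈ 0.880700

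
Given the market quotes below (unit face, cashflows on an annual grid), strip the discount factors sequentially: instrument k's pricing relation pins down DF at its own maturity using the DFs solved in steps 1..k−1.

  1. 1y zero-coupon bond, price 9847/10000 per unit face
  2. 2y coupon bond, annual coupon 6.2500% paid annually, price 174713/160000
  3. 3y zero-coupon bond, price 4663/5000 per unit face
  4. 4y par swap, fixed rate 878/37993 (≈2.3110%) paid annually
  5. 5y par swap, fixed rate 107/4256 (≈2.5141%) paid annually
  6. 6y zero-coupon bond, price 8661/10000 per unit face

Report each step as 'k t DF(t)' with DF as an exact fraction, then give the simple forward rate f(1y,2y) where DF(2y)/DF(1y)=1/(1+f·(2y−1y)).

step 1 [1y] zero: DF = P = 9847/10000 ≈ 0.984700
step 2 [2y] bond c/1=1/16: DF=(174713/160000 − 1/16·(0.984700))/(1+1/16) = 4849/5000 ≈ 0.969800
step 3 [3y] zero: DF = P = 4663/5000 ≈ 0.932600
step 4 [4y] swap r/1=878/37993: DF=(1 − 878/37993·(0.984700+0.969800+0.932600))/(1+878/37993) = 4561/5000 ≈ 0.912200
step 5 [5y] swap r/1=107/4256: DF=(1 − 107/4256·(0.984700+0.969800+0.932600+0.912200))/(1+107/4256) = 8823/10000 ≈ 0.882300
step 6 [6y] zero: DF = P = 8661/10000 ≈ 0.866100

1 1 9847/10000
2 2 4849/5000
3 3 4663/5000
4 4 4561/5000
5 5 8823/10000
6 6 8661/10000
f(1y,2y) = ((9847/10000)/(4849/5000) − 1)/(1) = 149/9698 ≈ 1.5364%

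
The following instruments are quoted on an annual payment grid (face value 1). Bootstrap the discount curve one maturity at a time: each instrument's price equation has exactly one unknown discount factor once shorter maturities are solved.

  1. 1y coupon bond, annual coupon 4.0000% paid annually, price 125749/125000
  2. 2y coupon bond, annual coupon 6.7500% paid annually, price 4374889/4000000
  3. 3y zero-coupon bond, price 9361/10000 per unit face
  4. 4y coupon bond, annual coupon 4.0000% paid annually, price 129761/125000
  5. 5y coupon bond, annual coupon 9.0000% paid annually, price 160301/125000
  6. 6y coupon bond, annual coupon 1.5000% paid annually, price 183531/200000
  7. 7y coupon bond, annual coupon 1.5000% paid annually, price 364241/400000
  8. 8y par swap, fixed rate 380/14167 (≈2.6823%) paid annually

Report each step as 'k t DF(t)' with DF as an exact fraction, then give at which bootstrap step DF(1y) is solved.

1 1 9673/10000
2 2 4817/5000
3 3 9361/10000
4 4 8879/10000
5 5 1733/2000
6 6 4179/5000
7 7 1633/2000
8 8 81/100
DF(1y) is solved at step 1

step 1 [1y] bond c/1=1/25: DF=(125749/125000 − 1/25·(0))/(1+1/25) = 9673/10000 ≈ 0.967300
step 2 [2y] bond c/1=27/400: DF=(4374889/4000000 − 27/400·(0.967300))/(1+27/400) = 4817/5000 ≈ 0.963400
step 3 [3y] zero: DF = P = 9361/10000 ≈ 0.936100
step 4 [4y] bond c/1=1/25: DF=(129761/125000 − 1/25·(0.967300+0.963400+0.936100))/(1+1/25) = 8879/10000 ≈ 0.887900
step 5 [5y] bond c/1=9/100: DF=(160301/125000 − 9/100·(0.967300+0.963400+0.936100+0.887900))/(1+9/100) = 1733/2000 ≈ 0.866500
step 6 [6y] bond c/1=3/200: DF=(183531/200000 − 3/200·(0.967300+0.963400+0.936100+0.887900+0.866500))/(1+3/200) = 4179/5000 ≈ 0.835800
step 7 [7y] bond c/1=3/200: DF=(364241/400000 − 3/200·(0.967300+0.963400+0.936100+0.887900+0.866500+0.835800))/(1+3/200) = 1633/2000 ≈ 0.816500
step 8 [8y] swap r/1=380/14167: DF=(1 − 380/14167·(0.967300+0.963400+0.936100+0.887900+0.866500+0.835800+0.816500))/(1+380/14167) = 81/100 ≈ 0.810000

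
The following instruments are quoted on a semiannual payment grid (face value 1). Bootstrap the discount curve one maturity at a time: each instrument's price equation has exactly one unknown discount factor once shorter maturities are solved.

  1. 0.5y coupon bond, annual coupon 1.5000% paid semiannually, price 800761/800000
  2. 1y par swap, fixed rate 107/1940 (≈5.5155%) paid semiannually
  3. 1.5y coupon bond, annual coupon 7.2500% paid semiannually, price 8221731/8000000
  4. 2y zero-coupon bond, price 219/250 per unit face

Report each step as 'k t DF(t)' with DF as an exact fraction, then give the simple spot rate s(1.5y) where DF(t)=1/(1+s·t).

1 1/2 1987/2000
2 1 1893/2000
3 3/2 9239/10000
4 2 219/250
s(1.5y) = (1/(9239/10000) − 1)/(3/2) = 1522/27717 ≈ 5.4912%

step 1 [0.5y] bond c/2=3/400: DF=(800761/800000 − 3/400·(0))/(1+3/400) = 1987/2000 ≈ 0.993500
step 2 [1y] swap r/2=107/3880: DF=(1 − 107/3880·(0.993500))/(1+107/3880) = 1893/2000 ≈ 0.946500
step 3 [1.5y] bond c/2=29/800: DF=(8221731/8000000 − 29/800·(0.993500+0.946500))/(1+29/800) = 9239/10000 ≈ 0.923900
step 4 [2y] zero: DF = P = 219/250 ≈ 0.876000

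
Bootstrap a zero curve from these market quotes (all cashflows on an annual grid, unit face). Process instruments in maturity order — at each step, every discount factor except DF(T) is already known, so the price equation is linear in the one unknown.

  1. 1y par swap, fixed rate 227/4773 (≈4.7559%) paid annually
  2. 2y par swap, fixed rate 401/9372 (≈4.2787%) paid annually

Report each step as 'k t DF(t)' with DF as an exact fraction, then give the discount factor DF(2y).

1 1 4773/5000
2 2 4599/5000
DF(2y) = 4599/5000 ≈ 0.919800

step 1 [1y] swap r/1=227/4773: DF=(1 − 227/4773·(0))/(1+227/4773) = 4773/5000 ≈ 0.954600
step 2 [2y] swap r/1=401/9372: DF=(1 − 401/9372·(0.954600))/(1+401/9372) = 4599/5000 ≈ 0.919800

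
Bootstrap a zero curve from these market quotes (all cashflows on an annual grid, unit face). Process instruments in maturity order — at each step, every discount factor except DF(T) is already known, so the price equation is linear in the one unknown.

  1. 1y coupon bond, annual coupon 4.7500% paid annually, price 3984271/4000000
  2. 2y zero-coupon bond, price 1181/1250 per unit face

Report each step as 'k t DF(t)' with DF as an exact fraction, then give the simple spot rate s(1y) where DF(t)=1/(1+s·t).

step 1 [1y] bond c/1=19/400: DF=(3984271/4000000 − 19/400·(0))/(1+19/400) = 9509/10000 ≈ 0.950900
step 2 [2y] zero: DF = P = 1181/1250 ≈ 0.944800

1 1 9509/10000
2 2 1181/1250
s(1y) = (1/(9509/10000) − 1)/(1) = 491/9509 ≈ 5.1635%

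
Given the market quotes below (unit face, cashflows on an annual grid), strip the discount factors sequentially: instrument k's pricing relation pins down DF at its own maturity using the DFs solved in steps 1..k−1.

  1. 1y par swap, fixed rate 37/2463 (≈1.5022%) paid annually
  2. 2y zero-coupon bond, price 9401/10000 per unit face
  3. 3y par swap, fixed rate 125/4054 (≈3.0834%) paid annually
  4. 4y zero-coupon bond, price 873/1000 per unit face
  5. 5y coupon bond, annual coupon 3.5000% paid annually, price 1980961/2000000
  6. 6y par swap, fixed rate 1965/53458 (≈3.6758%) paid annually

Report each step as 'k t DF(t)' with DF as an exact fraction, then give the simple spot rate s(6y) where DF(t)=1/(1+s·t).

1 1 2463/2500
2 2 9401/10000
3 3 73/80
4 4 873/1000
5 5 1663/2000
6 6 1607/2000
s(6y) = (1/(1607/2000) − 1)/(6) = 131/3214 ≈ 4.0759%

step 1 [1y] swap r/1=37/2463: DF=(1 − 37/2463·(0))/(1+37/2463) = 2463/2500 ≈ 0.985200
step 2 [2y] zero: DF = P = 9401/10000 ≈ 0.940100
step 3 [3y] swap r/1=125/4054: DF=(1 − 125/4054·(0.985200+0.940100))/(1+125/4054) = 73/80 ≈ 0.912500
step 4 [4y] zero: DF = P = 873/1000 ≈ 0.873000
step 5 [5y] bond c/1=7/200: DF=(1980961/2000000 − 7/200·(0.985200+0.940100+0.912500+0.873000))/(1+7/200) = 1663/2000 ≈ 0.831500
step 6 [6y] swap r/1=1965/53458: DF=(1 − 1965/53458·(0.985200+0.940100+0.912500+0.873000+0.831500))/(1+1965/53458) = 1607/2000 ≈ 0.803500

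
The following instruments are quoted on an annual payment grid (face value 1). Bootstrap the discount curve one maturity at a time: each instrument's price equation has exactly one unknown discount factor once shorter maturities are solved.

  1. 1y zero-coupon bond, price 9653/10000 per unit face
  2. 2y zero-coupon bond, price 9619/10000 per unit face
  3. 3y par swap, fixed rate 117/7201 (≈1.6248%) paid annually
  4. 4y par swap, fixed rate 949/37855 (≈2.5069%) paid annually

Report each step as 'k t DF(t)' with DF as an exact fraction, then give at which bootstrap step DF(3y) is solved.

1 1 9653/10000
2 2 9619/10000
3 3 2383/2500
4 4 9051/10000
DF(3y) is solved at step 3

step 1 [1y] zero: DF = P = 9653/10000 ≈ 0.965300
step 2 [2y] zero: DF = P = 9619/10000 ≈ 0.961900
step 3 [3y] swap r/1=117/7201: DF=(1 − 117/7201·(0.965300+0.961900))/(1+117/7201) = 2383/2500 ≈ 0.953200
step 4 [4y] swap r/1=949/37855: DF=(1 − 949/37855·(0.965300+0.961900+0.953200))/(1+949/37855) = 9051/10000 ≈ 0.905100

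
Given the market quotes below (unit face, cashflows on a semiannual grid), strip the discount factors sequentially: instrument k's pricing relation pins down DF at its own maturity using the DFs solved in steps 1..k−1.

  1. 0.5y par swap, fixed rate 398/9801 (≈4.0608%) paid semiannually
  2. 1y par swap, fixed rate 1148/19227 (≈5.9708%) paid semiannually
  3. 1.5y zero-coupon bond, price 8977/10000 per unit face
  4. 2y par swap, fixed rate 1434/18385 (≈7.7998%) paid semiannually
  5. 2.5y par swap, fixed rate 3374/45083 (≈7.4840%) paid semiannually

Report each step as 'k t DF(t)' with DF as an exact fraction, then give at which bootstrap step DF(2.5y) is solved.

1 1/2 9801/10000
2 1 4713/5000
3 3/2 8977/10000
4 2 4283/5000
5 5/2 8313/10000
DF(2.5y) is solved at step 5

step 1 [0.5y] swap r/2=199/9801: DF=(1 − 199/9801·(0))/(1+199/9801) = 9801/10000 ≈ 0.980100
step 2 [1y] swap r/2=574/19227: DF=(1 − 574/19227·(0.980100))/(1+574/19227) = 4713/5000 ≈ 0.942600
step 3 [1.5y] zero: DF = P = 8977/10000 ≈ 0.897700
step 4 [2y] swap r/2=717/18385: DF=(1 − 717/18385·(0.980100+0.942600+0.897700))/(1+717/18385) = 4283/5000 ≈ 0.856600
step 5 [2.5y] swap r/2=1687/45083: DF=(1 − 1687/45083·(0.980100+0.942600+0.897700+0.856600))/(1+1687/45083) = 8313/10000 ≈ 0.831300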